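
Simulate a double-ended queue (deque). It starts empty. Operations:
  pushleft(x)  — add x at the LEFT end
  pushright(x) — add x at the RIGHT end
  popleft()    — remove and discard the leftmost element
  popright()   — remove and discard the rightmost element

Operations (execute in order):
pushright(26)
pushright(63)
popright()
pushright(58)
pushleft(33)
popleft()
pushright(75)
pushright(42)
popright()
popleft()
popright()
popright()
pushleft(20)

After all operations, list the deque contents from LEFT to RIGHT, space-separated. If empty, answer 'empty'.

pushright(26): [26]
pushright(63): [26, 63]
popright(): [26]
pushright(58): [26, 58]
pushleft(33): [33, 26, 58]
popleft(): [26, 58]
pushright(75): [26, 58, 75]
pushright(42): [26, 58, 75, 42]
popright(): [26, 58, 75]
popleft(): [58, 75]
popright(): [58]
popright(): []
pushleft(20): [20]

Answer: 20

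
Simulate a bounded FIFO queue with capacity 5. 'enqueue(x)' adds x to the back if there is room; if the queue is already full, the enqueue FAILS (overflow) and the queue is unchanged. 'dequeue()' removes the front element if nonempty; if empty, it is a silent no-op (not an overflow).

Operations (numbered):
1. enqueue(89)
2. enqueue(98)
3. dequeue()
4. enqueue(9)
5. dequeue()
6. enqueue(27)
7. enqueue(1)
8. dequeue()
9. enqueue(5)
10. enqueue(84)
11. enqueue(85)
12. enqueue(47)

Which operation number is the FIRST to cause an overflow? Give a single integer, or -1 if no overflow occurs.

1. enqueue(89): size=1
2. enqueue(98): size=2
3. dequeue(): size=1
4. enqueue(9): size=2
5. dequeue(): size=1
6. enqueue(27): size=2
7. enqueue(1): size=3
8. dequeue(): size=2
9. enqueue(5): size=3
10. enqueue(84): size=4
11. enqueue(85): size=5
12. enqueue(47): size=5=cap → OVERFLOW (fail)

Answer: 12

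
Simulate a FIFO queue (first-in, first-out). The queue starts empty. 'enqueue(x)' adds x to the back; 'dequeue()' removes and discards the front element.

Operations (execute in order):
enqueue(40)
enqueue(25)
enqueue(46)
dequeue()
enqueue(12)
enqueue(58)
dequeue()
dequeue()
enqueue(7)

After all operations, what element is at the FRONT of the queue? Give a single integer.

Answer: 12

Derivation:
enqueue(40): queue = [40]
enqueue(25): queue = [40, 25]
enqueue(46): queue = [40, 25, 46]
dequeue(): queue = [25, 46]
enqueue(12): queue = [25, 46, 12]
enqueue(58): queue = [25, 46, 12, 58]
dequeue(): queue = [46, 12, 58]
dequeue(): queue = [12, 58]
enqueue(7): queue = [12, 58, 7]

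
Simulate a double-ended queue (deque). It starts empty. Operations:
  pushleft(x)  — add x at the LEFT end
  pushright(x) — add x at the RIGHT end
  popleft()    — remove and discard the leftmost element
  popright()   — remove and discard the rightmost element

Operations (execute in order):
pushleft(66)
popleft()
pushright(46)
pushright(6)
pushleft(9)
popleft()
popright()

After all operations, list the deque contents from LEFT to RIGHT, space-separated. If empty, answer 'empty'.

Answer: 46

Derivation:
pushleft(66): [66]
popleft(): []
pushright(46): [46]
pushright(6): [46, 6]
pushleft(9): [9, 46, 6]
popleft(): [46, 6]
popright(): [46]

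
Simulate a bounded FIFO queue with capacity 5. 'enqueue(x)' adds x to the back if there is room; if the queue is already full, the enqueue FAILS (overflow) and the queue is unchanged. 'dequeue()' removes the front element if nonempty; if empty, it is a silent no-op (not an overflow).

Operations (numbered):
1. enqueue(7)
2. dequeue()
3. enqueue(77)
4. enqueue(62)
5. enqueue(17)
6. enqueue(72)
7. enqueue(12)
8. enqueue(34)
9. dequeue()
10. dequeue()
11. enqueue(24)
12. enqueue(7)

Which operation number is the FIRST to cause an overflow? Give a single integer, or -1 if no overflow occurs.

1. enqueue(7): size=1
2. dequeue(): size=0
3. enqueue(77): size=1
4. enqueue(62): size=2
5. enqueue(17): size=3
6. enqueue(72): size=4
7. enqueue(12): size=5
8. enqueue(34): size=5=cap → OVERFLOW (fail)
9. dequeue(): size=4
10. dequeue(): size=3
11. enqueue(24): size=4
12. enqueue(7): size=5

Answer: 8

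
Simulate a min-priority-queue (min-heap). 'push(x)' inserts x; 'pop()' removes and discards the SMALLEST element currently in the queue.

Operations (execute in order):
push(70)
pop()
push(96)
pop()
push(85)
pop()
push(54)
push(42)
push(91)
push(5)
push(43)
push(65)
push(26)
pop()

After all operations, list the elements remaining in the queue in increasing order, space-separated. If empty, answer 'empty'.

Answer: 26 42 43 54 65 91

Derivation:
push(70): heap contents = [70]
pop() → 70: heap contents = []
push(96): heap contents = [96]
pop() → 96: heap contents = []
push(85): heap contents = [85]
pop() → 85: heap contents = []
push(54): heap contents = [54]
push(42): heap contents = [42, 54]
push(91): heap contents = [42, 54, 91]
push(5): heap contents = [5, 42, 54, 91]
push(43): heap contents = [5, 42, 43, 54, 91]
push(65): heap contents = [5, 42, 43, 54, 65, 91]
push(26): heap contents = [5, 26, 42, 43, 54, 65, 91]
pop() → 5: heap contents = [26, 42, 43, 54, 65, 91]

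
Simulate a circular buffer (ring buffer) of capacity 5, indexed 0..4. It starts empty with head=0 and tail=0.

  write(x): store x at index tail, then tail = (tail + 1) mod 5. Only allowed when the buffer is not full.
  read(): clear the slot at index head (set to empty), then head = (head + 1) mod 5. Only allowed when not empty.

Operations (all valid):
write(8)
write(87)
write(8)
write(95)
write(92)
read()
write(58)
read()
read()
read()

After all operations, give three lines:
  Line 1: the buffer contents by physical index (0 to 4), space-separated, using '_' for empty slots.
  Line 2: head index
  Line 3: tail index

write(8): buf=[8 _ _ _ _], head=0, tail=1, size=1
write(87): buf=[8 87 _ _ _], head=0, tail=2, size=2
write(8): buf=[8 87 8 _ _], head=0, tail=3, size=3
write(95): buf=[8 87 8 95 _], head=0, tail=4, size=4
write(92): buf=[8 87 8 95 92], head=0, tail=0, size=5
read(): buf=[_ 87 8 95 92], head=1, tail=0, size=4
write(58): buf=[58 87 8 95 92], head=1, tail=1, size=5
read(): buf=[58 _ 8 95 92], head=2, tail=1, size=4
read(): buf=[58 _ _ 95 92], head=3, tail=1, size=3
read(): buf=[58 _ _ _ 92], head=4, tail=1, size=2

Answer: 58 _ _ _ 92
4
1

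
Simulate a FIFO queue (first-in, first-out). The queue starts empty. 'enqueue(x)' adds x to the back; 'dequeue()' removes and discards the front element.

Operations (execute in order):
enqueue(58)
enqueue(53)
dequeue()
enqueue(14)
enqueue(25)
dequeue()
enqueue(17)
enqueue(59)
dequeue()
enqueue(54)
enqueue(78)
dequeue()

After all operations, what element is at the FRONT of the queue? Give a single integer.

enqueue(58): queue = [58]
enqueue(53): queue = [58, 53]
dequeue(): queue = [53]
enqueue(14): queue = [53, 14]
enqueue(25): queue = [53, 14, 25]
dequeue(): queue = [14, 25]
enqueue(17): queue = [14, 25, 17]
enqueue(59): queue = [14, 25, 17, 59]
dequeue(): queue = [25, 17, 59]
enqueue(54): queue = [25, 17, 59, 54]
enqueue(78): queue = [25, 17, 59, 54, 78]
dequeue(): queue = [17, 59, 54, 78]

Answer: 17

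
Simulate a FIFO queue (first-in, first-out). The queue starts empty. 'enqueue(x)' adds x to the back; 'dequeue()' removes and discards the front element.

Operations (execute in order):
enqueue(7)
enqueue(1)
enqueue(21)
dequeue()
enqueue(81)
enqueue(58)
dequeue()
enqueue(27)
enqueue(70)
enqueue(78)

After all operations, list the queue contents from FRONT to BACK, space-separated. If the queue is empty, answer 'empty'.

enqueue(7): [7]
enqueue(1): [7, 1]
enqueue(21): [7, 1, 21]
dequeue(): [1, 21]
enqueue(81): [1, 21, 81]
enqueue(58): [1, 21, 81, 58]
dequeue(): [21, 81, 58]
enqueue(27): [21, 81, 58, 27]
enqueue(70): [21, 81, 58, 27, 70]
enqueue(78): [21, 81, 58, 27, 70, 78]

Answer: 21 81 58 27 70 78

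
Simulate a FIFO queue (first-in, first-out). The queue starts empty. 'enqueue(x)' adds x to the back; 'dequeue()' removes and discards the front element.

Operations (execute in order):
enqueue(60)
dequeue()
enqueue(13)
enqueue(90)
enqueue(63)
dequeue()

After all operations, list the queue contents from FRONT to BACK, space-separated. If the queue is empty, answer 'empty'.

Answer: 90 63

Derivation:
enqueue(60): [60]
dequeue(): []
enqueue(13): [13]
enqueue(90): [13, 90]
enqueue(63): [13, 90, 63]
dequeue(): [90, 63]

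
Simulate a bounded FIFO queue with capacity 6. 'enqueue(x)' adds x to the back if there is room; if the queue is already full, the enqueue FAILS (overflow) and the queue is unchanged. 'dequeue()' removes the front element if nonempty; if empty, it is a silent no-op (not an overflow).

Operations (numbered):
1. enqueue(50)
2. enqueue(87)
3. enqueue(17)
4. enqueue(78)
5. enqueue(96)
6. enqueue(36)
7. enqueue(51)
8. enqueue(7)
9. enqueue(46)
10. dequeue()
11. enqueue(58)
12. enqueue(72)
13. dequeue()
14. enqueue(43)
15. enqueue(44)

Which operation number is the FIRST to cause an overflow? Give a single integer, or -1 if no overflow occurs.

Answer: 7

Derivation:
1. enqueue(50): size=1
2. enqueue(87): size=2
3. enqueue(17): size=3
4. enqueue(78): size=4
5. enqueue(96): size=5
6. enqueue(36): size=6
7. enqueue(51): size=6=cap → OVERFLOW (fail)
8. enqueue(7): size=6=cap → OVERFLOW (fail)
9. enqueue(46): size=6=cap → OVERFLOW (fail)
10. dequeue(): size=5
11. enqueue(58): size=6
12. enqueue(72): size=6=cap → OVERFLOW (fail)
13. dequeue(): size=5
14. enqueue(43): size=6
15. enqueue(44): size=6=cap → OVERFLOW (fail)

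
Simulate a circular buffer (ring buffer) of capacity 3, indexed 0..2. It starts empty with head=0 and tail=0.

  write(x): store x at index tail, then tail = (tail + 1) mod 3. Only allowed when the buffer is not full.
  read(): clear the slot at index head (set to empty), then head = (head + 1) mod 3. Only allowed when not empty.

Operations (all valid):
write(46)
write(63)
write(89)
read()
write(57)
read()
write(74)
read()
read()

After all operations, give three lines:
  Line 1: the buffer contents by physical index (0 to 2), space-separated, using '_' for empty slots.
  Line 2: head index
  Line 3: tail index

Answer: _ 74 _
1
2

Derivation:
write(46): buf=[46 _ _], head=0, tail=1, size=1
write(63): buf=[46 63 _], head=0, tail=2, size=2
write(89): buf=[46 63 89], head=0, tail=0, size=3
read(): buf=[_ 63 89], head=1, tail=0, size=2
write(57): buf=[57 63 89], head=1, tail=1, size=3
read(): buf=[57 _ 89], head=2, tail=1, size=2
write(74): buf=[57 74 89], head=2, tail=2, size=3
read(): buf=[57 74 _], head=0, tail=2, size=2
read(): buf=[_ 74 _], head=1, tail=2, size=1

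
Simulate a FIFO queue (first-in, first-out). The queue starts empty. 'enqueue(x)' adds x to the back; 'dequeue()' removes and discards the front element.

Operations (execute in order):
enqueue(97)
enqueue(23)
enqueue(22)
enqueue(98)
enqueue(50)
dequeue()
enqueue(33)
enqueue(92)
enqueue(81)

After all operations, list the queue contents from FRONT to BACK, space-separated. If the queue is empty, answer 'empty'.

Answer: 23 22 98 50 33 92 81

Derivation:
enqueue(97): [97]
enqueue(23): [97, 23]
enqueue(22): [97, 23, 22]
enqueue(98): [97, 23, 22, 98]
enqueue(50): [97, 23, 22, 98, 50]
dequeue(): [23, 22, 98, 50]
enqueue(33): [23, 22, 98, 50, 33]
enqueue(92): [23, 22, 98, 50, 33, 92]
enqueue(81): [23, 22, 98, 50, 33, 92, 81]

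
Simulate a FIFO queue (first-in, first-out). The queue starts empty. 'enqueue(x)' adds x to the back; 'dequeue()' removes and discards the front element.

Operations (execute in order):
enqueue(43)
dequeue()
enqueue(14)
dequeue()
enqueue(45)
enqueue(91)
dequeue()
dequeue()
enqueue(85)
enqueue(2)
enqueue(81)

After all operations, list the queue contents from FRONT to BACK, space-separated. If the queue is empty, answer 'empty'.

enqueue(43): [43]
dequeue(): []
enqueue(14): [14]
dequeue(): []
enqueue(45): [45]
enqueue(91): [45, 91]
dequeue(): [91]
dequeue(): []
enqueue(85): [85]
enqueue(2): [85, 2]
enqueue(81): [85, 2, 81]

Answer: 85 2 81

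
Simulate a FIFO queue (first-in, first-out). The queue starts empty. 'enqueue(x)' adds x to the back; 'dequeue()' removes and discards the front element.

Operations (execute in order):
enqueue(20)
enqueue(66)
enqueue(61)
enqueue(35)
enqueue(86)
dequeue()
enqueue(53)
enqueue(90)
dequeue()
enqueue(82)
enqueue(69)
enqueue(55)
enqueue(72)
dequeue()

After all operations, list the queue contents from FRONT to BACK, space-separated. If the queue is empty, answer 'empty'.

enqueue(20): [20]
enqueue(66): [20, 66]
enqueue(61): [20, 66, 61]
enqueue(35): [20, 66, 61, 35]
enqueue(86): [20, 66, 61, 35, 86]
dequeue(): [66, 61, 35, 86]
enqueue(53): [66, 61, 35, 86, 53]
enqueue(90): [66, 61, 35, 86, 53, 90]
dequeue(): [61, 35, 86, 53, 90]
enqueue(82): [61, 35, 86, 53, 90, 82]
enqueue(69): [61, 35, 86, 53, 90, 82, 69]
enqueue(55): [61, 35, 86, 53, 90, 82, 69, 55]
enqueue(72): [61, 35, 86, 53, 90, 82, 69, 55, 72]
dequeue(): [35, 86, 53, 90, 82, 69, 55, 72]

Answer: 35 86 53 90 82 69 55 72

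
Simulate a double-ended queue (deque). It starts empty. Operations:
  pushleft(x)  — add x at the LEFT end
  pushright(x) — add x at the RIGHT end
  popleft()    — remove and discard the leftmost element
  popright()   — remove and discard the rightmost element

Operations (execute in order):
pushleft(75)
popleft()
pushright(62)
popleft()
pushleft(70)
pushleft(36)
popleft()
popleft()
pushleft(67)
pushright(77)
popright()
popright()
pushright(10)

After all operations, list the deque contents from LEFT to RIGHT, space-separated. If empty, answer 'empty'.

Answer: 10

Derivation:
pushleft(75): [75]
popleft(): []
pushright(62): [62]
popleft(): []
pushleft(70): [70]
pushleft(36): [36, 70]
popleft(): [70]
popleft(): []
pushleft(67): [67]
pushright(77): [67, 77]
popright(): [67]
popright(): []
pushright(10): [10]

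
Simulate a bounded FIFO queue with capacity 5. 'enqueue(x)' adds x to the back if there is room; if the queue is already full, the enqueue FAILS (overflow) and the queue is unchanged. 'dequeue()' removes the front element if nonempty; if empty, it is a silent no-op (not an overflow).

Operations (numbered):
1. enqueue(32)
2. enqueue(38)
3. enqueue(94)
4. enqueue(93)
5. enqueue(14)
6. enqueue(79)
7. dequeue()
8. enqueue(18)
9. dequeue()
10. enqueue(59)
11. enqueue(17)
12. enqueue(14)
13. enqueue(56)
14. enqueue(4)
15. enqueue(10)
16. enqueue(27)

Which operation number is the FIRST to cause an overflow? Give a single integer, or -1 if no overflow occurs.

1. enqueue(32): size=1
2. enqueue(38): size=2
3. enqueue(94): size=3
4. enqueue(93): size=4
5. enqueue(14): size=5
6. enqueue(79): size=5=cap → OVERFLOW (fail)
7. dequeue(): size=4
8. enqueue(18): size=5
9. dequeue(): size=4
10. enqueue(59): size=5
11. enqueue(17): size=5=cap → OVERFLOW (fail)
12. enqueue(14): size=5=cap → OVERFLOW (fail)
13. enqueue(56): size=5=cap → OVERFLOW (fail)
14. enqueue(4): size=5=cap → OVERFLOW (fail)
15. enqueue(10): size=5=cap → OVERFLOW (fail)
16. enqueue(27): size=5=cap → OVERFLOW (fail)

Answer: 6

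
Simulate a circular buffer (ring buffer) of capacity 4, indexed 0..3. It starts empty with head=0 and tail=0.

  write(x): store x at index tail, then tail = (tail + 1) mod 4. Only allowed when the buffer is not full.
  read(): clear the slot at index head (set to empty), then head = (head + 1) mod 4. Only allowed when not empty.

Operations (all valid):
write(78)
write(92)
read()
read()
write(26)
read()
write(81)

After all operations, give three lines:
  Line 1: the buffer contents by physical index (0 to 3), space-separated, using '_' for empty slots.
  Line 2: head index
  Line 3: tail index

write(78): buf=[78 _ _ _], head=0, tail=1, size=1
write(92): buf=[78 92 _ _], head=0, tail=2, size=2
read(): buf=[_ 92 _ _], head=1, tail=2, size=1
read(): buf=[_ _ _ _], head=2, tail=2, size=0
write(26): buf=[_ _ 26 _], head=2, tail=3, size=1
read(): buf=[_ _ _ _], head=3, tail=3, size=0
write(81): buf=[_ _ _ 81], head=3, tail=0, size=1

Answer: _ _ _ 81
3
0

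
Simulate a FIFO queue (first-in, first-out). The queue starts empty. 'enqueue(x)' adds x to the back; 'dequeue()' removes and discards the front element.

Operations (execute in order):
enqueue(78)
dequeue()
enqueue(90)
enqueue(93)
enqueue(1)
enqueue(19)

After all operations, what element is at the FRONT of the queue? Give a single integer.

Answer: 90

Derivation:
enqueue(78): queue = [78]
dequeue(): queue = []
enqueue(90): queue = [90]
enqueue(93): queue = [90, 93]
enqueue(1): queue = [90, 93, 1]
enqueue(19): queue = [90, 93, 1, 19]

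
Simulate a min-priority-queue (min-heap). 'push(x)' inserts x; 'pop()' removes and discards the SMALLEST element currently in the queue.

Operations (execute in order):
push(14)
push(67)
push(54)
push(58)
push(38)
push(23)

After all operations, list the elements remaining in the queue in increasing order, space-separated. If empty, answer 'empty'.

Answer: 14 23 38 54 58 67

Derivation:
push(14): heap contents = [14]
push(67): heap contents = [14, 67]
push(54): heap contents = [14, 54, 67]
push(58): heap contents = [14, 54, 58, 67]
push(38): heap contents = [14, 38, 54, 58, 67]
push(23): heap contents = [14, 23, 38, 54, 58, 67]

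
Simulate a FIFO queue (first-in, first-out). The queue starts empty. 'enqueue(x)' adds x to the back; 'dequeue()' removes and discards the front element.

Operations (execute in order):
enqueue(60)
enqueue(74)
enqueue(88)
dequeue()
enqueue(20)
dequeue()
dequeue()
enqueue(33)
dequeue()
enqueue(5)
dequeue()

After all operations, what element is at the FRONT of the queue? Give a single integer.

enqueue(60): queue = [60]
enqueue(74): queue = [60, 74]
enqueue(88): queue = [60, 74, 88]
dequeue(): queue = [74, 88]
enqueue(20): queue = [74, 88, 20]
dequeue(): queue = [88, 20]
dequeue(): queue = [20]
enqueue(33): queue = [20, 33]
dequeue(): queue = [33]
enqueue(5): queue = [33, 5]
dequeue(): queue = [5]

Answer: 5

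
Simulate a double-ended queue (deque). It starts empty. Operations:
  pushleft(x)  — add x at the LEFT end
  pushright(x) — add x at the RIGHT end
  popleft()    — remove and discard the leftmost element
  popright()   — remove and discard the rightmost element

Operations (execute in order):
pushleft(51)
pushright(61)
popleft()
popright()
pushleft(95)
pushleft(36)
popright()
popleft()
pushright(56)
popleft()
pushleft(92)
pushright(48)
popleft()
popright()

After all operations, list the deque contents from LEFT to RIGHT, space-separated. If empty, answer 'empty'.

pushleft(51): [51]
pushright(61): [51, 61]
popleft(): [61]
popright(): []
pushleft(95): [95]
pushleft(36): [36, 95]
popright(): [36]
popleft(): []
pushright(56): [56]
popleft(): []
pushleft(92): [92]
pushright(48): [92, 48]
popleft(): [48]
popright(): []

Answer: empty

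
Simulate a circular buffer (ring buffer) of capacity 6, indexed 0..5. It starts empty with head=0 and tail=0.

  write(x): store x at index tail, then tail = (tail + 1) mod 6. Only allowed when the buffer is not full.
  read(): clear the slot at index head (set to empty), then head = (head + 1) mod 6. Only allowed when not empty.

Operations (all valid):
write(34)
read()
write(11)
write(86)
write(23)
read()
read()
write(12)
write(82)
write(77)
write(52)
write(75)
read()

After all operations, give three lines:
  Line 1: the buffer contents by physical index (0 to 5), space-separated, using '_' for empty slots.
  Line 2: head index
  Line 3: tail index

Answer: 77 52 75 _ 12 82
4
3

Derivation:
write(34): buf=[34 _ _ _ _ _], head=0, tail=1, size=1
read(): buf=[_ _ _ _ _ _], head=1, tail=1, size=0
write(11): buf=[_ 11 _ _ _ _], head=1, tail=2, size=1
write(86): buf=[_ 11 86 _ _ _], head=1, tail=3, size=2
write(23): buf=[_ 11 86 23 _ _], head=1, tail=4, size=3
read(): buf=[_ _ 86 23 _ _], head=2, tail=4, size=2
read(): buf=[_ _ _ 23 _ _], head=3, tail=4, size=1
write(12): buf=[_ _ _ 23 12 _], head=3, tail=5, size=2
write(82): buf=[_ _ _ 23 12 82], head=3, tail=0, size=3
write(77): buf=[77 _ _ 23 12 82], head=3, tail=1, size=4
write(52): buf=[77 52 _ 23 12 82], head=3, tail=2, size=5
write(75): buf=[77 52 75 23 12 82], head=3, tail=3, size=6
read(): buf=[77 52 75 _ 12 82], head=4, tail=3, size=5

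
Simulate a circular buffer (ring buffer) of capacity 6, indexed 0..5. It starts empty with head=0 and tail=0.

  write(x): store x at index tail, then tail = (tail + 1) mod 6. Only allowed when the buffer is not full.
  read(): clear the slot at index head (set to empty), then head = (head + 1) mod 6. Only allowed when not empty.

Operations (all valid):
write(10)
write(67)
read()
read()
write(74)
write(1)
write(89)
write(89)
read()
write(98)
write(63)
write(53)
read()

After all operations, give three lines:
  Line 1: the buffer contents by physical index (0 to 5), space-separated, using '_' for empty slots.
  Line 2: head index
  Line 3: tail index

write(10): buf=[10 _ _ _ _ _], head=0, tail=1, size=1
write(67): buf=[10 67 _ _ _ _], head=0, tail=2, size=2
read(): buf=[_ 67 _ _ _ _], head=1, tail=2, size=1
read(): buf=[_ _ _ _ _ _], head=2, tail=2, size=0
write(74): buf=[_ _ 74 _ _ _], head=2, tail=3, size=1
write(1): buf=[_ _ 74 1 _ _], head=2, tail=4, size=2
write(89): buf=[_ _ 74 1 89 _], head=2, tail=5, size=3
write(89): buf=[_ _ 74 1 89 89], head=2, tail=0, size=4
read(): buf=[_ _ _ 1 89 89], head=3, tail=0, size=3
write(98): buf=[98 _ _ 1 89 89], head=3, tail=1, size=4
write(63): buf=[98 63 _ 1 89 89], head=3, tail=2, size=5
write(53): buf=[98 63 53 1 89 89], head=3, tail=3, size=6
read(): buf=[98 63 53 _ 89 89], head=4, tail=3, size=5

Answer: 98 63 53 _ 89 89
4
3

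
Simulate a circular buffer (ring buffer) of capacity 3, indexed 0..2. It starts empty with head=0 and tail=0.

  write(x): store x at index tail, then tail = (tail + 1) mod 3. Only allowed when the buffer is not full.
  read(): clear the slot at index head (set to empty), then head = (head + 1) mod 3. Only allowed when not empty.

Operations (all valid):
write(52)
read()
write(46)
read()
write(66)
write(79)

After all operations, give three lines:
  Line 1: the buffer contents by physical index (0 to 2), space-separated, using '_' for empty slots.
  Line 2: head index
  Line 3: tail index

write(52): buf=[52 _ _], head=0, tail=1, size=1
read(): buf=[_ _ _], head=1, tail=1, size=0
write(46): buf=[_ 46 _], head=1, tail=2, size=1
read(): buf=[_ _ _], head=2, tail=2, size=0
write(66): buf=[_ _ 66], head=2, tail=0, size=1
write(79): buf=[79 _ 66], head=2, tail=1, size=2

Answer: 79 _ 66
2
1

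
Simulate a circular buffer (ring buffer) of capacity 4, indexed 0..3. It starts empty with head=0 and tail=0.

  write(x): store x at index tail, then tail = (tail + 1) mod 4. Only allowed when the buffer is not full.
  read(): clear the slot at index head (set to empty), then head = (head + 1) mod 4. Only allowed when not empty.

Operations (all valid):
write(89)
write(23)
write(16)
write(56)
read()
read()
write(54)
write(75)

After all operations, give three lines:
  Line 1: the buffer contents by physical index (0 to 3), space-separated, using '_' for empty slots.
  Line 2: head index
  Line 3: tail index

Answer: 54 75 16 56
2
2

Derivation:
write(89): buf=[89 _ _ _], head=0, tail=1, size=1
write(23): buf=[89 23 _ _], head=0, tail=2, size=2
write(16): buf=[89 23 16 _], head=0, tail=3, size=3
write(56): buf=[89 23 16 56], head=0, tail=0, size=4
read(): buf=[_ 23 16 56], head=1, tail=0, size=3
read(): buf=[_ _ 16 56], head=2, tail=0, size=2
write(54): buf=[54 _ 16 56], head=2, tail=1, size=3
write(75): buf=[54 75 16 56], head=2, tail=2, size=4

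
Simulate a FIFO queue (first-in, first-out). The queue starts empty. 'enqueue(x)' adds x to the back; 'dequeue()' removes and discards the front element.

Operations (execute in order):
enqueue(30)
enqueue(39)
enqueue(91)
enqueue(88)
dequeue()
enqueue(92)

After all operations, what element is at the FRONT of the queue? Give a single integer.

enqueue(30): queue = [30]
enqueue(39): queue = [30, 39]
enqueue(91): queue = [30, 39, 91]
enqueue(88): queue = [30, 39, 91, 88]
dequeue(): queue = [39, 91, 88]
enqueue(92): queue = [39, 91, 88, 92]

Answer: 39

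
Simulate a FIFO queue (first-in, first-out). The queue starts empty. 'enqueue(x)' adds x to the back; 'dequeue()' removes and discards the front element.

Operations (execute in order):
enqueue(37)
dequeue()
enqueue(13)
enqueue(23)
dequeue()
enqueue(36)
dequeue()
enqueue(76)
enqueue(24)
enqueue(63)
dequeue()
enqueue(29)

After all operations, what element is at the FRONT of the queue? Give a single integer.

Answer: 76

Derivation:
enqueue(37): queue = [37]
dequeue(): queue = []
enqueue(13): queue = [13]
enqueue(23): queue = [13, 23]
dequeue(): queue = [23]
enqueue(36): queue = [23, 36]
dequeue(): queue = [36]
enqueue(76): queue = [36, 76]
enqueue(24): queue = [36, 76, 24]
enqueue(63): queue = [36, 76, 24, 63]
dequeue(): queue = [76, 24, 63]
enqueue(29): queue = [76, 24, 63, 29]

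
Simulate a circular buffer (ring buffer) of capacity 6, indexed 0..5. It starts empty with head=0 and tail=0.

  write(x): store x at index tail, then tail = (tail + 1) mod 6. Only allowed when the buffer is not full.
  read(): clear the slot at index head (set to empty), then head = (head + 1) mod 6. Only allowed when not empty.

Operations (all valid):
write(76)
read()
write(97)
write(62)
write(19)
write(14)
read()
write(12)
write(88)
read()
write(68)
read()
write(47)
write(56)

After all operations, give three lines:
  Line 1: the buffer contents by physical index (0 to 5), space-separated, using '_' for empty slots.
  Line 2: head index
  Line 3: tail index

write(76): buf=[76 _ _ _ _ _], head=0, tail=1, size=1
read(): buf=[_ _ _ _ _ _], head=1, tail=1, size=0
write(97): buf=[_ 97 _ _ _ _], head=1, tail=2, size=1
write(62): buf=[_ 97 62 _ _ _], head=1, tail=3, size=2
write(19): buf=[_ 97 62 19 _ _], head=1, tail=4, size=3
write(14): buf=[_ 97 62 19 14 _], head=1, tail=5, size=4
read(): buf=[_ _ 62 19 14 _], head=2, tail=5, size=3
write(12): buf=[_ _ 62 19 14 12], head=2, tail=0, size=4
write(88): buf=[88 _ 62 19 14 12], head=2, tail=1, size=5
read(): buf=[88 _ _ 19 14 12], head=3, tail=1, size=4
write(68): buf=[88 68 _ 19 14 12], head=3, tail=2, size=5
read(): buf=[88 68 _ _ 14 12], head=4, tail=2, size=4
write(47): buf=[88 68 47 _ 14 12], head=4, tail=3, size=5
write(56): buf=[88 68 47 56 14 12], head=4, tail=4, size=6

Answer: 88 68 47 56 14 12
4
4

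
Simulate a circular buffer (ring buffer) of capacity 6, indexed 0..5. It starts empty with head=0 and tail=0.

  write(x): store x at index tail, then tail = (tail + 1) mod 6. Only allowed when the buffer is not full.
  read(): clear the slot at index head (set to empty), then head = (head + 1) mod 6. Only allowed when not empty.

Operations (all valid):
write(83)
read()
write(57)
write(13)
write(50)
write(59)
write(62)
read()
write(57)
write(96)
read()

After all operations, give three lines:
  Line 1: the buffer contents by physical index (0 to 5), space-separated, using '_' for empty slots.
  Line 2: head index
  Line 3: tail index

Answer: 57 96 _ 50 59 62
3
2

Derivation:
write(83): buf=[83 _ _ _ _ _], head=0, tail=1, size=1
read(): buf=[_ _ _ _ _ _], head=1, tail=1, size=0
write(57): buf=[_ 57 _ _ _ _], head=1, tail=2, size=1
write(13): buf=[_ 57 13 _ _ _], head=1, tail=3, size=2
write(50): buf=[_ 57 13 50 _ _], head=1, tail=4, size=3
write(59): buf=[_ 57 13 50 59 _], head=1, tail=5, size=4
write(62): buf=[_ 57 13 50 59 62], head=1, tail=0, size=5
read(): buf=[_ _ 13 50 59 62], head=2, tail=0, size=4
write(57): buf=[57 _ 13 50 59 62], head=2, tail=1, size=5
write(96): buf=[57 96 13 50 59 62], head=2, tail=2, size=6
read(): buf=[57 96 _ 50 59 62], head=3, tail=2, size=5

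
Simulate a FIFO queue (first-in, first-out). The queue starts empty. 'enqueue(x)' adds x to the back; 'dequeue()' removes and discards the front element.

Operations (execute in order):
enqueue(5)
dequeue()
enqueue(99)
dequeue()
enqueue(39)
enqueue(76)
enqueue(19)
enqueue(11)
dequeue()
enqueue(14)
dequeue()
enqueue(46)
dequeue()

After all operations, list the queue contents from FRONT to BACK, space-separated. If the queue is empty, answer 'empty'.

enqueue(5): [5]
dequeue(): []
enqueue(99): [99]
dequeue(): []
enqueue(39): [39]
enqueue(76): [39, 76]
enqueue(19): [39, 76, 19]
enqueue(11): [39, 76, 19, 11]
dequeue(): [76, 19, 11]
enqueue(14): [76, 19, 11, 14]
dequeue(): [19, 11, 14]
enqueue(46): [19, 11, 14, 46]
dequeue(): [11, 14, 46]

Answer: 11 14 46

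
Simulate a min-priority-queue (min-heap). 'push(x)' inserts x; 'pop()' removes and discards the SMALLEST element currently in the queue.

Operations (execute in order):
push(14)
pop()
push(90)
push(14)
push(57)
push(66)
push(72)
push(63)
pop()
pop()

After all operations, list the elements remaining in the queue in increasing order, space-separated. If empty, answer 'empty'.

push(14): heap contents = [14]
pop() → 14: heap contents = []
push(90): heap contents = [90]
push(14): heap contents = [14, 90]
push(57): heap contents = [14, 57, 90]
push(66): heap contents = [14, 57, 66, 90]
push(72): heap contents = [14, 57, 66, 72, 90]
push(63): heap contents = [14, 57, 63, 66, 72, 90]
pop() → 14: heap contents = [57, 63, 66, 72, 90]
pop() → 57: heap contents = [63, 66, 72, 90]

Answer: 63 66 72 90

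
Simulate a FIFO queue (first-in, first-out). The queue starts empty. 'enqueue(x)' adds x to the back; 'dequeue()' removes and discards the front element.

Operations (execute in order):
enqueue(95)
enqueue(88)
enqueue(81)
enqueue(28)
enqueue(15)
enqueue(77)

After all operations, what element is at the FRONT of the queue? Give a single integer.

enqueue(95): queue = [95]
enqueue(88): queue = [95, 88]
enqueue(81): queue = [95, 88, 81]
enqueue(28): queue = [95, 88, 81, 28]
enqueue(15): queue = [95, 88, 81, 28, 15]
enqueue(77): queue = [95, 88, 81, 28, 15, 77]

Answer: 95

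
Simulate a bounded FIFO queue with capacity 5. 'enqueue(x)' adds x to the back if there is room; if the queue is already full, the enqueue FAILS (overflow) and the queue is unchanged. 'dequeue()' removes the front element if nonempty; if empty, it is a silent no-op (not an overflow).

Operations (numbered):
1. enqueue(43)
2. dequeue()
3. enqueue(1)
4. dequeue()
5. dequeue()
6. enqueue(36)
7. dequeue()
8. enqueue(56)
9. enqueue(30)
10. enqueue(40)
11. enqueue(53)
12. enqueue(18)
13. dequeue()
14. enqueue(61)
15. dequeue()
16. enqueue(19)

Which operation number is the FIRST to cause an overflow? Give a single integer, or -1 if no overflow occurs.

1. enqueue(43): size=1
2. dequeue(): size=0
3. enqueue(1): size=1
4. dequeue(): size=0
5. dequeue(): empty, no-op, size=0
6. enqueue(36): size=1
7. dequeue(): size=0
8. enqueue(56): size=1
9. enqueue(30): size=2
10. enqueue(40): size=3
11. enqueue(53): size=4
12. enqueue(18): size=5
13. dequeue(): size=4
14. enqueue(61): size=5
15. dequeue(): size=4
16. enqueue(19): size=5

Answer: -1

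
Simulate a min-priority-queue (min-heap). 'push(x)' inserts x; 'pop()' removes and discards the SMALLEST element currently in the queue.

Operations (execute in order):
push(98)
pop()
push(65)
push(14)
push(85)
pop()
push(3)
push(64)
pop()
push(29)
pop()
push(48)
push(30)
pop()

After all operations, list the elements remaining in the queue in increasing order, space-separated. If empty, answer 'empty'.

Answer: 48 64 65 85

Derivation:
push(98): heap contents = [98]
pop() → 98: heap contents = []
push(65): heap contents = [65]
push(14): heap contents = [14, 65]
push(85): heap contents = [14, 65, 85]
pop() → 14: heap contents = [65, 85]
push(3): heap contents = [3, 65, 85]
push(64): heap contents = [3, 64, 65, 85]
pop() → 3: heap contents = [64, 65, 85]
push(29): heap contents = [29, 64, 65, 85]
pop() → 29: heap contents = [64, 65, 85]
push(48): heap contents = [48, 64, 65, 85]
push(30): heap contents = [30, 48, 64, 65, 85]
pop() → 30: heap contents = [48, 64, 65, 85]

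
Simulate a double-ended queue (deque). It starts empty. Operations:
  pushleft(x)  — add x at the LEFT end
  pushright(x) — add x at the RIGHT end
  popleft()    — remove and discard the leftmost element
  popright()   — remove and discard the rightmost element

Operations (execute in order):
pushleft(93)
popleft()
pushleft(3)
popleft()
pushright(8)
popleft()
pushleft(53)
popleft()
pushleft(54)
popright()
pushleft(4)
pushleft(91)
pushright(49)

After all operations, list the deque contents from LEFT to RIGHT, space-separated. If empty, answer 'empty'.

pushleft(93): [93]
popleft(): []
pushleft(3): [3]
popleft(): []
pushright(8): [8]
popleft(): []
pushleft(53): [53]
popleft(): []
pushleft(54): [54]
popright(): []
pushleft(4): [4]
pushleft(91): [91, 4]
pushright(49): [91, 4, 49]

Answer: 91 4 49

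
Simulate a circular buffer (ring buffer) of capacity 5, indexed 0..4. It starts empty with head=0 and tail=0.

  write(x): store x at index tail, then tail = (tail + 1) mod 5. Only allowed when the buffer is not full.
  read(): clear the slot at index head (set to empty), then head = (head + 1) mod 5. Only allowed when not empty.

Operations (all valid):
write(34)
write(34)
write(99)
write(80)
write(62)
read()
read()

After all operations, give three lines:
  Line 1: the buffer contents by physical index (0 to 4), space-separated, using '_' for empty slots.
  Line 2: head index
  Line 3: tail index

write(34): buf=[34 _ _ _ _], head=0, tail=1, size=1
write(34): buf=[34 34 _ _ _], head=0, tail=2, size=2
write(99): buf=[34 34 99 _ _], head=0, tail=3, size=3
write(80): buf=[34 34 99 80 _], head=0, tail=4, size=4
write(62): buf=[34 34 99 80 62], head=0, tail=0, size=5
read(): buf=[_ 34 99 80 62], head=1, tail=0, size=4
read(): buf=[_ _ 99 80 62], head=2, tail=0, size=3

Answer: _ _ 99 80 62
2
0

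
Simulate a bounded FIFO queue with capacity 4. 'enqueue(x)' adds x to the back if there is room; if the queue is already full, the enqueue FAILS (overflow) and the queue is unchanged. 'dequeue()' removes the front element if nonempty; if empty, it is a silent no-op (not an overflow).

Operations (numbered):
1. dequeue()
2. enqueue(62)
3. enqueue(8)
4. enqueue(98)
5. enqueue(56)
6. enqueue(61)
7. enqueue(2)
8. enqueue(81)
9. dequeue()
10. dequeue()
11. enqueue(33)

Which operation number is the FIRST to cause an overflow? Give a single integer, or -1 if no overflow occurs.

1. dequeue(): empty, no-op, size=0
2. enqueue(62): size=1
3. enqueue(8): size=2
4. enqueue(98): size=3
5. enqueue(56): size=4
6. enqueue(61): size=4=cap → OVERFLOW (fail)
7. enqueue(2): size=4=cap → OVERFLOW (fail)
8. enqueue(81): size=4=cap → OVERFLOW (fail)
9. dequeue(): size=3
10. dequeue(): size=2
11. enqueue(33): size=3

Answer: 6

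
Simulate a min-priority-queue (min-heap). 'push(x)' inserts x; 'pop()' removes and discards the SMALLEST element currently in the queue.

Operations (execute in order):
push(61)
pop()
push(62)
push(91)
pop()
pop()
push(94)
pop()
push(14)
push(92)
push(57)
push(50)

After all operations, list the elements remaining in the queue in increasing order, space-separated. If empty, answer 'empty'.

push(61): heap contents = [61]
pop() → 61: heap contents = []
push(62): heap contents = [62]
push(91): heap contents = [62, 91]
pop() → 62: heap contents = [91]
pop() → 91: heap contents = []
push(94): heap contents = [94]
pop() → 94: heap contents = []
push(14): heap contents = [14]
push(92): heap contents = [14, 92]
push(57): heap contents = [14, 57, 92]
push(50): heap contents = [14, 50, 57, 92]

Answer: 14 50 57 92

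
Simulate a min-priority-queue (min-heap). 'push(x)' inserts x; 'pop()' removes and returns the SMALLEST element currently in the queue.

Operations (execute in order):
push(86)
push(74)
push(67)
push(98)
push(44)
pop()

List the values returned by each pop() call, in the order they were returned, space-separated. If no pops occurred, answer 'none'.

Answer: 44

Derivation:
push(86): heap contents = [86]
push(74): heap contents = [74, 86]
push(67): heap contents = [67, 74, 86]
push(98): heap contents = [67, 74, 86, 98]
push(44): heap contents = [44, 67, 74, 86, 98]
pop() → 44: heap contents = [67, 74, 86, 98]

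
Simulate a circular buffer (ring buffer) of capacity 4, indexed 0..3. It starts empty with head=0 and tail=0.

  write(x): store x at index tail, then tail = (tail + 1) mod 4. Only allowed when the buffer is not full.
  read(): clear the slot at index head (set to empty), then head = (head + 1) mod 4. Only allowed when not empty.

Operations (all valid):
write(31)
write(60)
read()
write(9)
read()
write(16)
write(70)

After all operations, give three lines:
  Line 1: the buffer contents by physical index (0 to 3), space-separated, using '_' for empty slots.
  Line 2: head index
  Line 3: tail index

Answer: 70 _ 9 16
2
1

Derivation:
write(31): buf=[31 _ _ _], head=0, tail=1, size=1
write(60): buf=[31 60 _ _], head=0, tail=2, size=2
read(): buf=[_ 60 _ _], head=1, tail=2, size=1
write(9): buf=[_ 60 9 _], head=1, tail=3, size=2
read(): buf=[_ _ 9 _], head=2, tail=3, size=1
write(16): buf=[_ _ 9 16], head=2, tail=0, size=2
write(70): buf=[70 _ 9 16], head=2, tail=1, size=3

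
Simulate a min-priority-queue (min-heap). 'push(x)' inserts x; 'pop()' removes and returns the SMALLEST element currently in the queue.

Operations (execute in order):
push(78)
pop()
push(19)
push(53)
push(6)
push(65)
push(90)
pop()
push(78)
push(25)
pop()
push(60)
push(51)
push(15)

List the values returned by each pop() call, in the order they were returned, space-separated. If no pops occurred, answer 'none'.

push(78): heap contents = [78]
pop() → 78: heap contents = []
push(19): heap contents = [19]
push(53): heap contents = [19, 53]
push(6): heap contents = [6, 19, 53]
push(65): heap contents = [6, 19, 53, 65]
push(90): heap contents = [6, 19, 53, 65, 90]
pop() → 6: heap contents = [19, 53, 65, 90]
push(78): heap contents = [19, 53, 65, 78, 90]
push(25): heap contents = [19, 25, 53, 65, 78, 90]
pop() → 19: heap contents = [25, 53, 65, 78, 90]
push(60): heap contents = [25, 53, 60, 65, 78, 90]
push(51): heap contents = [25, 51, 53, 60, 65, 78, 90]
push(15): heap contents = [15, 25, 51, 53, 60, 65, 78, 90]

Answer: 78 6 19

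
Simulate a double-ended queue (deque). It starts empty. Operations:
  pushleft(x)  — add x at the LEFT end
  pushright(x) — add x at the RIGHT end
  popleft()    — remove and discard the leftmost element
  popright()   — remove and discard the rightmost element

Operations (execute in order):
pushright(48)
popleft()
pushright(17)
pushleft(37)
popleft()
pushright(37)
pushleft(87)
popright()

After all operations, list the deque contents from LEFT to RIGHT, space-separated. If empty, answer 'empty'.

Answer: 87 17

Derivation:
pushright(48): [48]
popleft(): []
pushright(17): [17]
pushleft(37): [37, 17]
popleft(): [17]
pushright(37): [17, 37]
pushleft(87): [87, 17, 37]
popright(): [87, 17]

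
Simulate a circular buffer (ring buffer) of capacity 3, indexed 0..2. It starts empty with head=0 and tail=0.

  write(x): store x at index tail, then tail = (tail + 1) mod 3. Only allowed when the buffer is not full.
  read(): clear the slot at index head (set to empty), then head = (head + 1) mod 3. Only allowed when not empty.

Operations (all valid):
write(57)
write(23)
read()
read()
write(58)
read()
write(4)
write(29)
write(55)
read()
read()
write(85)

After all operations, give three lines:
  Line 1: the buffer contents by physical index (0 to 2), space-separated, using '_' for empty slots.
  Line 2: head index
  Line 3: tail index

write(57): buf=[57 _ _], head=0, tail=1, size=1
write(23): buf=[57 23 _], head=0, tail=2, size=2
read(): buf=[_ 23 _], head=1, tail=2, size=1
read(): buf=[_ _ _], head=2, tail=2, size=0
write(58): buf=[_ _ 58], head=2, tail=0, size=1
read(): buf=[_ _ _], head=0, tail=0, size=0
write(4): buf=[4 _ _], head=0, tail=1, size=1
write(29): buf=[4 29 _], head=0, tail=2, size=2
write(55): buf=[4 29 55], head=0, tail=0, size=3
read(): buf=[_ 29 55], head=1, tail=0, size=2
read(): buf=[_ _ 55], head=2, tail=0, size=1
write(85): buf=[85 _ 55], head=2, tail=1, size=2

Answer: 85 _ 55
2
1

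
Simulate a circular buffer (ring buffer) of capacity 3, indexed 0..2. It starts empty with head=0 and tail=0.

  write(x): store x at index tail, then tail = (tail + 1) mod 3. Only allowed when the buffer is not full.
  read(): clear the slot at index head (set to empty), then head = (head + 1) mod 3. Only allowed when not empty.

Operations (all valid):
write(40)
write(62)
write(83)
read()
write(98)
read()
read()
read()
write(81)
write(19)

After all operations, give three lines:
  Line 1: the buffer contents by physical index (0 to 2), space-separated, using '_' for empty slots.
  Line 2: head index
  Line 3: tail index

write(40): buf=[40 _ _], head=0, tail=1, size=1
write(62): buf=[40 62 _], head=0, tail=2, size=2
write(83): buf=[40 62 83], head=0, tail=0, size=3
read(): buf=[_ 62 83], head=1, tail=0, size=2
write(98): buf=[98 62 83], head=1, tail=1, size=3
read(): buf=[98 _ 83], head=2, tail=1, size=2
read(): buf=[98 _ _], head=0, tail=1, size=1
read(): buf=[_ _ _], head=1, tail=1, size=0
write(81): buf=[_ 81 _], head=1, tail=2, size=1
write(19): buf=[_ 81 19], head=1, tail=0, size=2

Answer: _ 81 19
1
0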